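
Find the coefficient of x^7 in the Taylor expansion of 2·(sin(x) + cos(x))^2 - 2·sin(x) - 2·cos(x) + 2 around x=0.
Expand to order 7: 2·(sin(x) + cos(x))^2 - 2·sin(x) - 2·cos(x) + 2 = -127·x^7/2520 + x^6/360 + 31·x^5/60 - x^4/12 - 7·x^3/3 + x^2 + 2·x + 2 + O(x^8).
The coefficient of x^7 is -127/2520.

Final answer: -127/2520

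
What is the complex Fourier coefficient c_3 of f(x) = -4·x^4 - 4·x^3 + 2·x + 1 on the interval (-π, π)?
Compute the real Fourier coefficients first: a_3 = -64/27 + 32·π^2/9, b_3 = 28/9 - 8·π^2/3.
Then c_3 = (a_3 − i·b_3)/2 = -32/27 + 16·π^2/9 - 14·i/9 + 4·i·π^2/3.

Final answer: -32/27 + 16·π^2/9 - 14·i/9 + 4·i·π^2/3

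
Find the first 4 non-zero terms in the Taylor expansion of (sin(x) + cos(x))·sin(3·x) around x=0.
-5·x^4 - 6·x^3 + 3·x^2 + 3·x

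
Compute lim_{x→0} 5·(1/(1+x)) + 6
Direct substitution at x = 0 gives 11.

Final answer: 11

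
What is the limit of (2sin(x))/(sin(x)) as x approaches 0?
Both numerator and denominator → 0 as x → 0; this is a 0/0 indeterminate form.
Expand each to leading order near x = 0: numerator ~ 2·x, denominator ~ x.
The limit of the ratio is 2.

Final answer: 2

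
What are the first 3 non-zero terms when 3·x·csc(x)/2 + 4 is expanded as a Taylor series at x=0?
7·x^4/240 + x^2/4 + 11/2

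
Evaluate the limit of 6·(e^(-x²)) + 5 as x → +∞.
Evaluate the dominant behaviour as x → +∞; each term tends to a finite value or vanishes.
Limit = 5.

Final answer: 5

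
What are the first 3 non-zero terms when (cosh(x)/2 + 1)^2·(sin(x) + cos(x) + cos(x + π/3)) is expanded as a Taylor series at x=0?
-9·x^2/16 + x·(9/4 - 9·√(3)/8) + 27/8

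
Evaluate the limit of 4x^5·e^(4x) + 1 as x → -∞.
The product is a 0·∞ indeterminate form at x → -∞.
Rewrite the product as 4x^5 / e^(-4x) (an ∞/∞ form) and apply L'Hôpital, or use the standard hierarchy e^(4|x|) ≫ |x^5| as x → -∞.
The indeterminate product → 0, so the limit = 1.

Final answer: 1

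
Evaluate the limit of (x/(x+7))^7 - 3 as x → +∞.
As x → +∞: x/(x+7) = 1/(1 + 7/x) → 1, and the 7th power of a limit-1 base also → 1; with the additive constant, 1 - 3 = -2.
Limit = -2.

Final answer: -2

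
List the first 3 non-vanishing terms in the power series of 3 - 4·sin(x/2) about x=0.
x^3/12 - 2·x + 3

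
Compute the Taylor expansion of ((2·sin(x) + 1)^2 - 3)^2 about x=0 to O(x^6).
-242·x^5/15 + 16·x^4 + 104·x^3/3 - 16·x + 4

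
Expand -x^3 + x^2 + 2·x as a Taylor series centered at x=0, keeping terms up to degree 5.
-x^3 + x^2 + 2·x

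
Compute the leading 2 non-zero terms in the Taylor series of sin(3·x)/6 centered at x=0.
-3·x^3/4 + x/2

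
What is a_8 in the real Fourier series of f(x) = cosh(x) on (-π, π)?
a_8 = (1/π) ∫_{-π}^{π} f(x)·cos(8x) dx.
Evaluate the integral (use parity and integration by parts as needed): a_8 = 2·sinh(π)/(65·π).

Final answer: 2·sinh(π)/(65·π)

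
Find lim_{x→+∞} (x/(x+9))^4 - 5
As x → +∞: x/(x+9) = 1/(1 + 9/x) → 1, and the 4th power of a limit-1 base also → 1; with the additive constant, 1 - 5 = -4.
Limit = -4.

Final answer: -4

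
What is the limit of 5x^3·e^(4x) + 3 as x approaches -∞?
The product is a 0·∞ indeterminate form at x → -∞.
Rewrite the product as 5x^3 / e^(-4x) (an ∞/∞ form) and apply L'Hôpital, or use the standard hierarchy e^(4|x|) ≫ |x^3| as x → -∞.
The indeterminate product → 0, so the limit = 3.

Final answer: 3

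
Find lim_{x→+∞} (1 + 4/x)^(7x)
As x → +∞: write (1 + 4/x)^(7x) = ((1 + 4/x)^x)^7 → (e^4)^7 = e^28.
Limit = e^(28).

Final answer: e^(28)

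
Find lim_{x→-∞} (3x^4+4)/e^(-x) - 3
The quotient is an ∞/∞ indeterminate form as x → -∞.
Compare growth rates of the dominant terms (exponentials ≫ polynomials ≫ logarithms), or apply L'Hôpital's rule; the quotient → 0.
Adding the constant: 0 - 3 = -3. Limit = -3.

Final answer: -3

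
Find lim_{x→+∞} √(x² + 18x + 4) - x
This is an ∞ − ∞ indeterminate form.
Multiply and divide by the conjugate √(x²+18x + 4) + x; the x² terms cancel, leaving (18x + 4)/(√(x²+18x + 4)+x) → 18/2 = 9.
Limit = 9.

Final answer: 9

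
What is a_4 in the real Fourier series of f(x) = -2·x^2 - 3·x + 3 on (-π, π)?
a_4 = (1/π) ∫_{-π}^{π} f(x)·cos(4x) dx.
Evaluate the integral (use parity and integration by parts as needed): a_4 = -1/2.

Final answer: -1/2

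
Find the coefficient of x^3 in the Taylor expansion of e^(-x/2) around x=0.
Expand to order 3: e^(-x/2) = -x^3/48 + x^2/8 - x/2 + 1 + O(x^4).
The coefficient of x^3 is -1/48.

Final answer: -1/48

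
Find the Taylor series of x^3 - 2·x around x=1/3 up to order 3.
-17/27 - 5·(x - 1/3)/3 + (x - 1/3)^2 + (x - 1/3)^3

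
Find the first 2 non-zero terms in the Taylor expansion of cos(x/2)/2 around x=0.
1/2 - x^2/16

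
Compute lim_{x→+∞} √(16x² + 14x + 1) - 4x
As x → +∞: multiply by the conjugate to get (14x+1)/(√(16x²+14x+1)+4x); the denominator ~ 8x, so the limit is 14/8 = 7/4.
Limit = 7/4.

Final answer: 7/4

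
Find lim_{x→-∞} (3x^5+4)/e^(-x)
This is an ∞/∞ indeterminate form as x → -∞.
Compare growth rates of the dominant terms (exponentials ≫ polynomials ≫ logarithms), or apply L'Hôpital's rule; the quotient → 0.
Limit = 0.

Final answer: 0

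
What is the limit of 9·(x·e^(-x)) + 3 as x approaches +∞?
Evaluate the dominant behaviour as x → +∞; each term tends to a finite value or vanishes.
Limit = 3.

Final answer: 3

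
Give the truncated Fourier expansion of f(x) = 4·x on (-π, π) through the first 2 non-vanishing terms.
8·sin(x) - 4·sin(2·x)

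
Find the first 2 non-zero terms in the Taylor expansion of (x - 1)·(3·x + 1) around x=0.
-2·x - 1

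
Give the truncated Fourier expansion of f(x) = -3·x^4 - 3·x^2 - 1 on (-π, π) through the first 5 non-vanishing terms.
(-132 + 24·π^2)·cos(x) + (6 - 6·π^2)·cos(2·x) + (-4/9 + 8·π^2/3)·cos(3·x) + (-3·π^2/2 - 3/16)·cos(4·x) - 3·π^4/5 - π^2 - 1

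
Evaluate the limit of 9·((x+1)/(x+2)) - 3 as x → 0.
Direct substitution at x = 0 gives 3/2.

Final answer: 3/2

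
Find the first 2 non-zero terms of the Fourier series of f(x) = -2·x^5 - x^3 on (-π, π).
(-468 - 4·π^4 + 78·π^2)·sin(x) + (-9·π^2 + 27/2 + 2·π^4)·sin(2·x)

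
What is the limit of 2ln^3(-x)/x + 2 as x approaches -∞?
The quotient is an ∞/∞ indeterminate form as x → -∞.
Compare growth rates of the dominant terms (exponentials ≫ polynomials ≫ logarithms), or apply L'Hôpital's rule; the quotient → 0.
Adding the constant: 0 + 2 = 2. Limit = 2.

Final answer: 2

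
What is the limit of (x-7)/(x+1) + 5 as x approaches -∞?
Evaluate the dominant behaviour as x → -∞; each term tends to a finite value or vanishes.
Limit = 6.

Final answer: 6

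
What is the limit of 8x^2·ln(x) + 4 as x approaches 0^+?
The product is a 0·∞ indeterminate form at x → 0⁺.
Rewrite the product as 8·ln(x) / x^(-2) and apply L'Hôpital, or use the standard hierarchy x^(-2) ≫ |ln x| as x → 0⁺.
The indeterminate product → 0, so the limit = 4.

Final answer: 4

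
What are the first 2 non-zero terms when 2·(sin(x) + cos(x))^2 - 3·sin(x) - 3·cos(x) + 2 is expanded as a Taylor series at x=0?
x + 1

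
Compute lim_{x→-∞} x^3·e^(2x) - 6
The product is a 0·∞ indeterminate form at x → -∞.
Rewrite the product as x^3 / e^(-2x) (an ∞/∞ form) and apply L'Hôpital, or use the standard hierarchy e^(2|x|) ≫ |x^3| as x → -∞.
The indeterminate product → 0, so the limit = -6.

Final answer: -6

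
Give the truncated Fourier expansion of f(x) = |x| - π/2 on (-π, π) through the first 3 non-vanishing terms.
-4·cos(x)/π - 4·cos(3·x)/(9·π) - 4·cos(5·x)/(25·π)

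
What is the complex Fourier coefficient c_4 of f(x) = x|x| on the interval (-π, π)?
Compute the real Fourier coefficients first: a_4 = 0, b_4 = -π/2.
Then c_4 = (a_4 − i·b_4)/2 = i·π/4.

Final answer: i·π/4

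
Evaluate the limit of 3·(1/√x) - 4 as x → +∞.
Evaluate the dominant behaviour as x → +∞; each term tends to a finite value or vanishes.
Limit = -4.

Final answer: -4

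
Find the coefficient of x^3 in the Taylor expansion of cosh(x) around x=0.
Expand to order 3: cosh(x) = x^2/2 + 1 + O(x^4).
The coefficient of x^3 is 0.

Final answer: 0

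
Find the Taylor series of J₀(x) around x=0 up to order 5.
x^4/64 - x^2/4 + 1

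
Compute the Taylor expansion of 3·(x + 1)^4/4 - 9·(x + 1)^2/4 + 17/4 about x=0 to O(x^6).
3·x^4/4 + 3·x^3 + 9·x^2/4 - 3·x/2 + 11/4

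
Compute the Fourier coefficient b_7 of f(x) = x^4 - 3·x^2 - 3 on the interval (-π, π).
b_7 = (1/π) ∫_{-π}^{π} f(x)·sin(7x) dx.
Evaluate the integral (use parity and integration by parts as needed): b_7 = 0.

Final answer: 0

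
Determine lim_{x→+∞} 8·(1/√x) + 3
Evaluate the dominant behaviour as x → +∞; each term tends to a finite value or vanishes.
Limit = 3.

Final answer: 3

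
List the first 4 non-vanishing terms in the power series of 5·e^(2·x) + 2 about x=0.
20·x^3/3 + 10·x^2 + 10·x + 7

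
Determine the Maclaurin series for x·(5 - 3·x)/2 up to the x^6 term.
-3·x^2/2 + 5·x/2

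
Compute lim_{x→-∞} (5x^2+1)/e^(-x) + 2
The quotient is an ∞/∞ indeterminate form as x → -∞.
Compare growth rates of the dominant terms (exponentials ≫ polynomials ≫ logarithms), or apply L'Hôpital's rule; the quotient → 0.
Adding the constant: 0 + 2 = 2. Limit = 2.

Final answer: 2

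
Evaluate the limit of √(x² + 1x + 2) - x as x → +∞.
This is an ∞ − ∞ indeterminate form.
Multiply and divide by the conjugate √(x²+1x + 2) + x; the x² terms cancel, leaving (1x + 2)/(√(x²+1x + 2)+x) → 1/2.
Limit = 1/2.

Final answer: 1/2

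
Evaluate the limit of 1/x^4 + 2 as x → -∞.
Evaluate the dominant behaviour as x → -∞; each term tends to a finite value or vanishes.
Limit = 2.

Final answer: 2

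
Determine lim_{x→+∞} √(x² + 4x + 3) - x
This is an ∞ − ∞ indeterminate form.
Multiply and divide by the conjugate √(x²+4x + 3) + x; the x² terms cancel, leaving (4x + 3)/(√(x²+4x + 3)+x) → 4/2 = 2.
Limit = 2.

Final answer: 2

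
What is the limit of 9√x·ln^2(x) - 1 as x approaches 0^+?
The product is a 0·∞ indeterminate form at x → 0⁺.
Rewrite the product as 9·ln^2(x) / x^(-1/2) and apply L'Hôpital, or use the standard hierarchy x^(-1/2) ≫ |ln x|^2 as x → 0⁺.
The indeterminate product → 0, so the limit = -1.

Final answer: -1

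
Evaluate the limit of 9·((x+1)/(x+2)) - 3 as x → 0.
Direct substitution at x = 0 gives 3/2.

Final answer: 3/2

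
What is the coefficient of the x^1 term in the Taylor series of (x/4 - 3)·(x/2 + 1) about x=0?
Expand to order 1: (x/4 - 3)·(x/2 + 1) = -5·x/4 - 3 + O(x^2).
The coefficient of x^1 is -5/4.

Final answer: -5/4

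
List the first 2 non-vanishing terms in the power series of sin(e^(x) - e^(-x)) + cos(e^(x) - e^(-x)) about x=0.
2·x + 1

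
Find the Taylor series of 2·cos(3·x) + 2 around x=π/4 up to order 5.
-√(2) + 2 - 3·√(2)·(x - π/4) + 9·√(2)·(x - π/4)^2/2 + 9·√(2)·(x - π/4)^3/2 - 27·√(2)·(x - π/4)^4/8 - 81·√(2)·(x - π/4)^5/40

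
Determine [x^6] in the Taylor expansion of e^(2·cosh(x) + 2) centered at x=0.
Expand to order 6: e^(2·cosh(x) + 2) = 91·x^6·e^(4)/360 + 7·x^4·e^(4)/12 + x^2·e^(4) + e^(4) + O(x^7).
The coefficient of x^6 is 91·e^(4)/360.

Final answer: 91·e^(4)/360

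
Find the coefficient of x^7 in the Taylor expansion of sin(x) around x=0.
Expand to order 7: sin(x) = -x^7/5040 + x^5/120 - x^3/6 + x + O(x^8).
The coefficient of x^7 is -1/5040.

Final answer: -1/5040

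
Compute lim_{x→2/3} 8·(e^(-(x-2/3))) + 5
Direct substitution at x = 2/3 gives 13.

Final answer: 13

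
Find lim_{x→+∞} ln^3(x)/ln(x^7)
This is an ∞/∞ indeterminate form as x → +∞.
Write ln(x^7) = 7·ln(x), reducing the quotient to ln^2(x)/7 → ∞.
Limit = ∞.

Final answer: ∞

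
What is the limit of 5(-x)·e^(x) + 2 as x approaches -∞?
The product is a 0·∞ indeterminate form at x → -∞.
Rewrite the product as 5(-x) / e^(-x) (an ∞/∞ form) and apply L'Hôpital, or use the standard hierarchy e^(|x|) ≫ |(-x)| as x → -∞.
The indeterminate product → 0, so the limit = 2.

Final answer: 2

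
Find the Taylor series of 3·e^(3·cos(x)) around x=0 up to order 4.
15·x^4·e^(3)/4 - 9·x^2·e^(3)/2 + 3·e^(3)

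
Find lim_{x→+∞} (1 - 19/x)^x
As x → +∞: this is the defining limit (1 - 19/x)^x → e^(-19).
Limit = e^(-19).

Final answer: e^(-19)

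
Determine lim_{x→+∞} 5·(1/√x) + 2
Evaluate the dominant behaviour as x → +∞; each term tends to a finite value or vanishes.
Limit = 2.

Final answer: 2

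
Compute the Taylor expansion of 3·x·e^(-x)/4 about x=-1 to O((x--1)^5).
-3·e/4 + 3·e·(x + 1)/2 - 9·e·(x + 1)^2/8 + e·(x + 1)^3/2 - 5·e·(x + 1)^4/32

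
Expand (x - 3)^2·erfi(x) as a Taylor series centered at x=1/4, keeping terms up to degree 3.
121·erfi(1/4)/16 + (-44·√(π)·erfi(1/4) + 121·e^(1/16))·(x - 1/4)/(8·√(π)) + (-231·e^(1/16) + 32·√(π)·erfi(1/4))·(x - 1/4)^2/(32·√(π)) + 315·e^(1/16)·(x - 1/4)^3/(64·√(π))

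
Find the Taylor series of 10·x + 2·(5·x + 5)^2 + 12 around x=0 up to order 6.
50·x^2 + 110·x + 62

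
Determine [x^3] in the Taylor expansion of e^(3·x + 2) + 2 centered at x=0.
Expand to order 3: e^(3·x + 2) + 2 = 9·x^3·e^(2)/2 + 9·x^2·e^(2)/2 + 3·x·e^(2) + 2 + e^(2) + O(x^4).
The coefficient of x^3 is 9·e^(2)/2.

Final answer: 9·e^(2)/2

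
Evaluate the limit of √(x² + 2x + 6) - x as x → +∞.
This is an ∞ − ∞ indeterminate form.
Multiply and divide by the conjugate √(x²+2x + 6) + x; the x² terms cancel, leaving (2x + 6)/(√(x²+2x + 6)+x) → 2/2 = 1.
Limit = 1.

Final answer: 1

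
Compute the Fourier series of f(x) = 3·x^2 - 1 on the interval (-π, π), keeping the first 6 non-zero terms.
-12·cos(x) + 3·cos(2·x) - 4·cos(3·x)/3 + 3·cos(4·x)/4 - 12·cos(5·x)/25 - 1 + π^2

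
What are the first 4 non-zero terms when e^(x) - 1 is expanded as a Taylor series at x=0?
x^4/24 + x^3/6 + x^2/2 + x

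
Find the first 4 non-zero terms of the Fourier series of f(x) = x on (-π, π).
2·sin(x) - sin(2·x) + 2·sin(3·x)/3 - sin(4·x)/2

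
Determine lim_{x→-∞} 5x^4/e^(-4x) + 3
The quotient is an ∞/∞ indeterminate form as x → -∞.
Compare growth rates of the dominant terms (exponentials ≫ polynomials ≫ logarithms), or apply L'Hôpital's rule; the quotient → 0.
Adding the constant: 0 + 3 = 3. Limit = 3.

Final answer: 3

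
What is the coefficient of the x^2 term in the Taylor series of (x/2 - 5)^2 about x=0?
Expand to order 2: (x/2 - 5)^2 = x^2/4 - 5·x + 25 + O(x^3).
The coefficient of x^2 is 1/4.

Final answer: 1/4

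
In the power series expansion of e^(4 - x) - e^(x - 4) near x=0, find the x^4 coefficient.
Expand to order 4: e^(4 - x) - e^(x - 4) = x^4·(-e^(-4)/24 + e^(4)/24) + x^3·(-e^(4)/6 - e^(-4)/6) + x^2·(-e^(-4)/2 + e^(4)/2) + x·(-e^(4) - e^(-4)) - e^(-4) + e^(4) + O(x^5).
The coefficient of x^4 is -e^(-4)/24 + e^(4)/24.

Final answer: -e^(-4)/24 + e^(4)/24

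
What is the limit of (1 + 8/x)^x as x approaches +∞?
As x → +∞: this is the defining limit (1 + 8/x)^x → e^8.
Limit = e^(8).

Final answer: e^(8)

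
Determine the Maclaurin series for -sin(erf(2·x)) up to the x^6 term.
x^5·(-128/(3·π^(3/2)) - 32/(5·√(π)) - 128/(15·π^(5/2))) + x^3·(32/(3·π^(3/2)) + 16/(3·√(π))) - 4·x/√(π)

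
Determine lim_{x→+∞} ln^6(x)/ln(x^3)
This is an ∞/∞ indeterminate form as x → +∞.
Write ln(x^3) = 3·ln(x), reducing the quotient to ln^5(x)/3 → ∞.
Limit = ∞.

Final answer: ∞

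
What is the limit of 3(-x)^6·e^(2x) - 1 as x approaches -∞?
The product is a 0·∞ indeterminate form at x → -∞.
Rewrite the product as 3(-x)^6 / e^(-2x) (an ∞/∞ form) and apply L'Hôpital, or use the standard hierarchy e^(2|x|) ≫ |(-x)^6| as x → -∞.
The indeterminate product → 0, so the limit = -1.

Final answer: -1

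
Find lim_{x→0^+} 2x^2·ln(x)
This is a 0·∞ indeterminate form at x → 0⁺.
Rewrite the product as 2·ln(x) / x^(-2) and apply L'Hôpital, or use the standard hierarchy x^(-2) ≫ |ln x| as x → 0⁺.
The indeterminate product → 0, so the limit = 0.

Final answer: 0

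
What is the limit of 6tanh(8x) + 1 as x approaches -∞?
Evaluate the dominant behaviour as x → -∞; each term tends to a finite value or vanishes.
Limit = -5.

Final answer: -5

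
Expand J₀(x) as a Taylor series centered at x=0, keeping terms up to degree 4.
x^4/64 - x^2/4 + 1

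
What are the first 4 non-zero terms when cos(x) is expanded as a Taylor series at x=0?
-x^6/720 + x^4/24 - x^2/2 + 1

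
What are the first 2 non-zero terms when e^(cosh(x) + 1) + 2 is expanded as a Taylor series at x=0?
x^2·e^(2)/2 + 2 + e^(2)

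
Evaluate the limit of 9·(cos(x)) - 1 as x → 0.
Direct substitution at x = 0 gives 8.

Final answer: 8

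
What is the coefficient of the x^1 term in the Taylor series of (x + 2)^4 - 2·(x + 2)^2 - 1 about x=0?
Expand to order 1: (x + 2)^4 - 2·(x + 2)^2 - 1 = 24·x + 7 + O(x^2).
The coefficient of x^1 is 24.

Final answer: 24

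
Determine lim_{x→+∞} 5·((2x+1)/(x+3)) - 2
Evaluate the dominant behaviour as x → +∞; each term tends to a finite value or vanishes.
Limit = 8.

Final answer: 8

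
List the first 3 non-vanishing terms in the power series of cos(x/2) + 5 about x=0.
x^4/384 - x^2/8 + 6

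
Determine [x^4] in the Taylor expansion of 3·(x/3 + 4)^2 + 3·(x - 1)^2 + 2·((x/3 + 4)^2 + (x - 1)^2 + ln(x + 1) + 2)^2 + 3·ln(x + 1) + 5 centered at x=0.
Expand to order 4: 3·(x/3 + 4)^2 + 3·(x - 1)^2 + 2·((x/3 + 4)^2 + (x - 1)^2 + ln(x + 1) + 2)^2 + 3·ln(x + 1) + 5 = -5437·x^4/324 + 821·x^3/27 + 323·x^2/6 + 395·x/3 + 778 + O(x^5).
The coefficient of x^4 is -5437/324.

Final answer: -5437/324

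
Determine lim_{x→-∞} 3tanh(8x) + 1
Evaluate the dominant behaviour as x → -∞; each term tends to a finite value or vanishes.
Limit = -2.

Final answer: -2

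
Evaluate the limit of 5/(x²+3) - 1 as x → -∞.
Evaluate the dominant behaviour as x → -∞; each term tends to a finite value or vanishes.
Limit = -1.

Final answer: -1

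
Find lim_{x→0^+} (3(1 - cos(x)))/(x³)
Both numerator and denominator → 0 as x → 0^+; this is a 0/0 indeterminate form.
Expand each to leading order near x = 0: numerator ~ 3·x^2/2, denominator ~ x^3.
The limit of the ratio is ∞.

Final answer: ∞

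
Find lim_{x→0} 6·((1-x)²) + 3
Direct substitution at x = 0 gives 9.

Final answer: 9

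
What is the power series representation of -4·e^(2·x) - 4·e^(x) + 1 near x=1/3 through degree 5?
-4·e^(2/3) - 4·e^(1/3) + 1 + (-8·e^(2/3) - 4·e^(1/3))·(x - 1/3) + (-8·e^(2/3) - 2·e^(1/3))·(x - 1/3)^2 + (-16·e^(2/3)/3 - 2·e^(1/3)/3)·(x - 1/3)^3 + (-8·e^(2/3)/3 - e^(1/3)/6)·(x - 1/3)^4 + (-16·e^(2/3)/15 - e^(1/3)/30)·(x - 1/3)^5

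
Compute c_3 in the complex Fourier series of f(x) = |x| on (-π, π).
Compute the real Fourier coefficients first: a_3 = -4/(9·π), b_3 = 0.
Then c_3 = (a_3 − i·b_3)/2 = -2/(9·π).

Final answer: -2/(9·π)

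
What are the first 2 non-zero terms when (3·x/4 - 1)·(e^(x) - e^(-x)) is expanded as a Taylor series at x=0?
3·x^2/2 - 2·x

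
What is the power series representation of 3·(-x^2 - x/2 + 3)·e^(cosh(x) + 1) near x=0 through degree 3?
-3·x^3·e^(2)/4 + 3·x^2·e^(2)/2 - 3·x·e^(2)/2 + 9·e^(2)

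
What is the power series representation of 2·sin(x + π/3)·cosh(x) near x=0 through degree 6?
-x^5/30 - √(3)·x^4/6 + x^3/3 + x + √(3)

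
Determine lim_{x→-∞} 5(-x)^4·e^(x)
This is a 0·∞ indeterminate form at x → -∞.
Rewrite the product as 5(-x)^4 / e^(-x) (an ∞/∞ form) and apply L'Hôpital, or use the standard hierarchy e^(|x|) ≫ |(-x)^4| as x → -∞.
The indeterminate product → 0, so the limit = 0.

Final answer: 0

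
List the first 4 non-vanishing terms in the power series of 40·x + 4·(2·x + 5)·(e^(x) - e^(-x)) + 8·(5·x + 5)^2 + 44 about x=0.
20·x^3/3 + 216·x^2 + 480·x + 244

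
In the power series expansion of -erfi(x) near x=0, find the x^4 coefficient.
Expand to order 4: -erfi(x) = -2·x^3/(3·√(π)) - 2·x/√(π) + O(x^5).
The coefficient of x^4 is 0.

Final answer: 0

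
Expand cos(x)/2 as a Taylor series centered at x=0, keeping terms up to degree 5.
x^4/48 - x^2/4 + 1/2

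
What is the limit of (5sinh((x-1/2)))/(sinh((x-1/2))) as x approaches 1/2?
Both numerator and denominator → 0 as x → 1/2; this is a 0/0 indeterminate form.
Expand each to leading order near x = 1/2: numerator ~ 5·(x - 1/2), denominator ~ (x - 1/2).
The limit of the ratio is 5.

Final answer: 5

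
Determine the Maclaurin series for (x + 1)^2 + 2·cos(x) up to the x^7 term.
-x^6/360 + x^4/12 + 2·x + 3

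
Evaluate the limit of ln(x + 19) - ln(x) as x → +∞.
This is an ∞ − ∞ indeterminate form.
Combine the logarithms: ln(x+19) − ln(x) = ln((x+19)/(x)) = ln(1 + 19/(x)) → ln(1) = 0.
Limit = 0.

Final answer: 0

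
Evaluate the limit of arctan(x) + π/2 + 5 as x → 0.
Direct substitution at x = 0 gives π/2 + 5.

Final answer: π/2 + 5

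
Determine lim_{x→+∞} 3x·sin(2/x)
As x → +∞: let u = 2/x → 0⁺; then 3·x·sin(2/x) = 3·2·sin(u)/u → 3·2·1 = 6.
Limit = 6.

Final answer: 6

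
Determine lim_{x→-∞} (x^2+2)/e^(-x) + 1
The quotient is an ∞/∞ indeterminate form as x → -∞.
Compare growth rates of the dominant terms (exponentials ≫ polynomials ≫ logarithms), or apply L'Hôpital's rule; the quotient → 0.
Adding the constant: 0 + 1 = 1. Limit = 1.

Final answer: 1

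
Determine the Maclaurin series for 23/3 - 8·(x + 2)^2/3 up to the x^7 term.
-8·x^2/3 - 32·x/3 - 3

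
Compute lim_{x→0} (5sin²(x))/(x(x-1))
Both numerator and denominator → 0 as x → 0; this is a 0/0 indeterminate form.
Expand each to leading order near x = 0: numerator ~ 5·x^2, denominator ~ -x.
The limit of the ratio is 0.

Final answer: 0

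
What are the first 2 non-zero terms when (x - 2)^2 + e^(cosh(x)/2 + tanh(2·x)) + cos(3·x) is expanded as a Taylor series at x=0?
x·(-4 + 2·e^(1/2)) + e^(1/2) + 5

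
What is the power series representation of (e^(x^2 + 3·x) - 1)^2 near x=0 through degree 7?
10189·x^7/40 + 7861·x^6/40 + 531·x^5/4 + 301·x^4/4 + 33·x^3 + 9·x^2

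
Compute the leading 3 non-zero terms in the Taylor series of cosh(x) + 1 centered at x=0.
x^4/24 + x^2/2 + 2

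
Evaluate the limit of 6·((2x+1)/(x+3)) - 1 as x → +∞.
Evaluate the dominant behaviour as x → +∞; each term tends to a finite value or vanishes.
Limit = 11.

Final answer: 11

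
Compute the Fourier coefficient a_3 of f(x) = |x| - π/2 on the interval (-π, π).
a_3 = (1/π) ∫_{-π}^{π} f(x)·cos(3x) dx.
Evaluate the integral (use parity and integration by parts as needed): a_3 = -4/(9·π).

Final answer: -4/(9·π)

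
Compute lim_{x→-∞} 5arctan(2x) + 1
Evaluate the dominant behaviour as x → -∞; each term tends to a finite value or vanishes.
Limit = 1 - 5·π/2.

Final answer: 1 - 5·π/2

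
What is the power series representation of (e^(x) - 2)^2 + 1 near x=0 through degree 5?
7·x^5/30 + x^4/2 + 2·x^3/3 - 2·x + 2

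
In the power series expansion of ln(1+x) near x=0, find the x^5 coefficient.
Expand to order 5: ln(1+x) = x^5/5 - x^4/4 + x^3/3 - x^2/2 + x + O(x^6).
The coefficient of x^5 is 1/5.

Final answer: 1/5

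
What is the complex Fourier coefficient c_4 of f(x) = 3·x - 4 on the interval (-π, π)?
Compute the real Fourier coefficients first: a_4 = 0, b_4 = -3/2.
Then c_4 = (a_4 − i·b_4)/2 = 3·i/4.

Final answer: 3·i/4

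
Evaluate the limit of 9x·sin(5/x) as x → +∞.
As x → +∞: let u = 5/x → 0⁺; then 9·x·sin(5/x) = 9·5·sin(u)/u → 9·5·1 = 45.
Limit = 45.

Final answer: 45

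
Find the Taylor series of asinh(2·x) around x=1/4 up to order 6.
asinh(1/2) + 4·√(5)·(x - 1/4)/5 - 8·√(5)·(x - 1/4)^2/25 - 64·√(5)·(x - 1/4)^3/375 + 64·√(5)·(x - 1/4)^4/125 - 1024·√(5)·(x - 1/4)^5/3125 - 22528·√(5)·(x - 1/4)^6/46875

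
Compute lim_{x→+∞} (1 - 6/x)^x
As x → +∞: this is the defining limit (1 - 6/x)^x → e^(-6).
Limit = e^(-6).

Final answer: e^(-6)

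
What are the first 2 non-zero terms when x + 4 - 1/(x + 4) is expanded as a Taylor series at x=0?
17·x/16 + 15/4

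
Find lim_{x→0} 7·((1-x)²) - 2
Direct substitution at x = 0 gives 5.

Final answer: 5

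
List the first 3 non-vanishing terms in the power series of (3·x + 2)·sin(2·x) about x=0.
-8·x^3/3 + 6·x^2 + 4·x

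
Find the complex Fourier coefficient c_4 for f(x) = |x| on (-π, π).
Compute the real Fourier coefficients first: a_4 = 0, b_4 = 0.
Then c_4 = (a_4 − i·b_4)/2 = 0.

Final answer: 0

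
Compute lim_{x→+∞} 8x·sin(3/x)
As x → +∞: let u = 3/x → 0⁺; then 8·x·sin(3/x) = 8·3·sin(u)/u → 8·3·1 = 24.
Limit = 24.

Final answer: 24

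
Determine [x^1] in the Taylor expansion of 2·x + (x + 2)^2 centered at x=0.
Expand to order 1: 2·x + (x + 2)^2 = 6·x + 4 + O(x^2).
The coefficient of x^1 is 6.

Final answer: 6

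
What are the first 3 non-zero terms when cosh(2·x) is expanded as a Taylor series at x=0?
2·x^4/3 + 2·x^2 + 1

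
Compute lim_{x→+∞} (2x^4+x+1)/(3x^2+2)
This is an ∞/∞ indeterminate form as x → +∞.
Divide numerator and denominator by x^4 and let the lower-order terms vanish; the numerator's degree 4 exceeds the denominator's degree 2, so the quotient diverges.
Limit = ∞.

Final answer: ∞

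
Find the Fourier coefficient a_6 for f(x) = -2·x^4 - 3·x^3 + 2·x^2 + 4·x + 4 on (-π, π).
a_6 = (1/π) ∫_{-π}^{π} f(x)·cos(6x) dx.
Evaluate the integral (use parity and integration by parts as needed): a_6 = 8/27 - 4·π^2/9.

Final answer: 8/27 - 4·π^2/9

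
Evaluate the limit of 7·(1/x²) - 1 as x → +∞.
Evaluate the dominant behaviour as x → +∞; each term tends to a finite value or vanishes.
Limit = -1.

Final answer: -1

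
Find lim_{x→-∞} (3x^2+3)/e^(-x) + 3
The quotient is an ∞/∞ indeterminate form as x → -∞.
Compare growth rates of the dominant terms (exponentials ≫ polynomials ≫ logarithms), or apply L'Hôpital's rule; the quotient → 0.
Adding the constant: 0 + 3 = 3. Limit = 3.

Final answer: 3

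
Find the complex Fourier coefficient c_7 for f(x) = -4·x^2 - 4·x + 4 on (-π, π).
Compute the real Fourier coefficients first: a_7 = 16/49, b_7 = -8/7.
Then c_7 = (a_7 − i·b_7)/2 = 8/49 + 4·i/7.

Final answer: 8/49 + 4·i/7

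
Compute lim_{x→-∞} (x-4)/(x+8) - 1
Evaluate the dominant behaviour as x → -∞; each term tends to a finite value or vanishes.
Limit = 0.

Final answer: 0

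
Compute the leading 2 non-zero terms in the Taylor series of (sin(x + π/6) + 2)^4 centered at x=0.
125·√(3)·x/4 + 625/16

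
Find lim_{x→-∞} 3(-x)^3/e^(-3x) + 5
The quotient is an ∞/∞ indeterminate form as x → -∞.
Compare growth rates of the dominant terms (exponentials ≫ polynomials ≫ logarithms), or apply L'Hôpital's rule; the quotient → 0.
Adding the constant: 0 + 5 = 5. Limit = 5.

Final answer: 5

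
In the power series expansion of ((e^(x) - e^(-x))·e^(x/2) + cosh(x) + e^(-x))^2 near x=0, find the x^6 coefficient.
61/40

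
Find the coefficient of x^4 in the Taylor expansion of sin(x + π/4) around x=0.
Expand to order 4: sin(x + π/4) = √(2)·x^4/48 - √(2)·x^3/12 - √(2)·x^2/4 + √(2)·x/2 + √(2)/2 + O(x^5).
The coefficient of x^4 is √(2)/48.

Final answer: √(2)/48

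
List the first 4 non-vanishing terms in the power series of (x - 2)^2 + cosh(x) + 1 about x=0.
x^4/24 + 3·x^2/2 - 4·x + 6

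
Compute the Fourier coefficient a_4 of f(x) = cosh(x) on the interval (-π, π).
a_4 = (1/π) ∫_{-π}^{π} f(x)·cos(4x) dx.
Evaluate the integral (use parity and integration by parts as needed): a_4 = 2·sinh(π)/(17·π).

Final answer: 2·sinh(π)/(17·π)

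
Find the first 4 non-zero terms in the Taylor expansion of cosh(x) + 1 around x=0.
x^6/720 + x^4/24 + x^2/2 + 2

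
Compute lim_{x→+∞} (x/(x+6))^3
As x → +∞: x/(x+6) = 1/(1 + 6/x) → 1, and the 3rd power of a limit-1 base also → 1.
Limit = 1.

Final answer: 1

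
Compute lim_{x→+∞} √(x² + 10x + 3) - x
This is an ∞ − ∞ indeterminate form.
Multiply and divide by the conjugate √(x²+10x + 3) + x; the x² terms cancel, leaving (10x + 3)/(√(x²+10x + 3)+x) → 10/2 = 5.
Limit = 5.

Final answer: 5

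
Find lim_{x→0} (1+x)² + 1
Direct substitution at x = 0 gives 2.

Final answer: 2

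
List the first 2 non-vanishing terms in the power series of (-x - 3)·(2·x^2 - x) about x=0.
-5·x^2 + 3·x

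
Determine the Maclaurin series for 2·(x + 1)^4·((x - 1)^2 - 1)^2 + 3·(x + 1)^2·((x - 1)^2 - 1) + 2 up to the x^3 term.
24·x^3 - x^2 - 6·x + 2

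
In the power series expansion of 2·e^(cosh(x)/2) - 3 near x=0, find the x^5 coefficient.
Expand to order 5: 2·e^(cosh(x)/2) - 3 = 5·x^4·e^(1/2)/48 + x^2·e^(1/2)/2 - 3 + 2·e^(1/2) + O(x^6).
The coefficient of x^5 is 0.

Final answer: 0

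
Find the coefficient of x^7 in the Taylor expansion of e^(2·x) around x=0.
Expand to order 7: e^(2·x) = 8·x^7/315 + 4·x^6/45 + 4·x^5/15 + 2·x^4/3 + 4·x^3/3 + 2·x^2 + 2·x + 1 + O(x^8).
The coefficient of x^7 is 8/315.

Final answer: 8/315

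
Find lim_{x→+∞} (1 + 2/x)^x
As x → +∞: this is the defining limit (1 + 2/x)^x → e^2.
Limit = e^(2).

Final answer: e^(2)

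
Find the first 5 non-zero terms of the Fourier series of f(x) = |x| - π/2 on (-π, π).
-4·cos(x)/π - 4·cos(3·x)/(9·π) - 4·cos(5·x)/(25·π) - 4·cos(7·x)/(49·π) - 4·cos(9·x)/(81·π)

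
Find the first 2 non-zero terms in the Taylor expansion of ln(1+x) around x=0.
-x^2/2 + x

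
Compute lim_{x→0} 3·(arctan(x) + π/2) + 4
Direct substitution at x = 0 gives 4 + 3·π/2.

Final answer: 4 + 3·π/2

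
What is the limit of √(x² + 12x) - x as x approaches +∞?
This is an ∞ − ∞ indeterminate form.
Multiply and divide by the conjugate √(x²+12x) + x; the x² terms cancel, leaving (12x)/(√(x²+12x)+x) → 12/2 = 6.
Limit = 6.

Final answer: 6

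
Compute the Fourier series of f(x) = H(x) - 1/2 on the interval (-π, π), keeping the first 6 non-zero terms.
2·sin(x)/π + 2·sin(3·x)/(3·π) + 2·sin(5·x)/(5·π) + 2·sin(7·x)/(7·π) + 2·sin(9·x)/(9·π) + 2·sin(11·x)/(11·π)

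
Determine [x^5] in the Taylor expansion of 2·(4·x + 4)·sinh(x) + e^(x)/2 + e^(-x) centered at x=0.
Expand to order 5: 2·(4·x + 4)·sinh(x) + e^(x)/2 + e^(-x) = x^5/16 + 67·x^4/48 + 5·x^3/4 + 35·x^2/4 + 15·x/2 + 3/2 + O(x^6).
The coefficient of x^5 is 1/16.

Final answer: 1/16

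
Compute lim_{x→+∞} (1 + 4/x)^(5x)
As x → +∞: write (1 + 4/x)^(5x) = ((1 + 4/x)^x)^5 → (e^4)^5 = e^20.
Limit = e^(20).

Final answer: e^(20)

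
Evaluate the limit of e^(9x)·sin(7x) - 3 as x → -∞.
Evaluate the dominant behaviour as x → -∞; each term tends to a finite value or vanishes.
Limit = -3.

Final answer: -3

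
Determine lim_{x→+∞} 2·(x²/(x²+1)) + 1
Evaluate the dominant behaviour as x → +∞; each term tends to a finite value or vanishes.
Limit = 3.

Final answer: 3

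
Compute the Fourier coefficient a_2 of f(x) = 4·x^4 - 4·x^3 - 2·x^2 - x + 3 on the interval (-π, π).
a_2 = (1/π) ∫_{-π}^{π} f(x)·cos(2x) dx.
Evaluate the integral (use parity and integration by parts as needed): a_2 = -14 + 8·π^2.

Final answer: -14 + 8·π^2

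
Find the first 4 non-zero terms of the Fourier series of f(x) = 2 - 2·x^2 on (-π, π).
8·cos(x) - 2·cos(2·x) + 8·cos(3·x)/9 - 2·π^2/3 + 2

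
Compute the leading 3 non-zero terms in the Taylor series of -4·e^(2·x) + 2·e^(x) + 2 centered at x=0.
-5·x^3 - 7·x^2 - 6·x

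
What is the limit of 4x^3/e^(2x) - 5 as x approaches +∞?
The quotient is an ∞/∞ indeterminate form as x → +∞.
The exponential denominator e^(2x) dominates the polynomial numerator (e^x ≫ x^3 as x → ∞), so the quotient → 0.
Adding the constant: 0 - 5 = -5. Limit = -5.

Final answer: -5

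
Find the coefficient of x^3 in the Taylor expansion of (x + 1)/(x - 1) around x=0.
Expand to order 3: (x + 1)/(x - 1) = -2·x^3 - 2·x^2 - 2·x - 1 + O(x^4).
The coefficient of x^3 is -2.

Final answer: -2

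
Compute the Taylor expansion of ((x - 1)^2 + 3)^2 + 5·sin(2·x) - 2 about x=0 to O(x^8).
-8·x^7/63 + 4·x^5/3 + x^4 - 32·x^3/3 + 12·x^2 - 6·x + 14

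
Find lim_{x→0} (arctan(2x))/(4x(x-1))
Both numerator and denominator → 0 as x → 0; this is a 0/0 indeterminate form.
Expand each to leading order near x = 0: numerator ~ 2·x, denominator ~ -4·x.
The limit of the ratio is -1/2.

Final answer: -1/2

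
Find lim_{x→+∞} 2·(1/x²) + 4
Evaluate the dominant behaviour as x → +∞; each term tends to a finite value or vanishes.
Limit = 4.

Final answer: 4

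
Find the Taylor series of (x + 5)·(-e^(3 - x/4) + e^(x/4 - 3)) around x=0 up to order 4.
x^4·(7·e^(-3)/2048 + 11·e^(3)/6144) + x^3·(-7·e^(3)/384 + 17·e^(-3)/384) + x^2·(13·e^(-3)/32 + 3·e^(3)/32) + x·(9·e^(-3)/4 + e^(3)/4) - 5·e^(3) + 5·e^(-3)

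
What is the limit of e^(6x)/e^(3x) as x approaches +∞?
This is an ∞/∞ indeterminate form as x → +∞.
Rewrite e^(6x)/e^(3x) = e^((6−3)x) = e^(3x); the exponent coefficient is 3 > 0 so e^(3x) → ∞.
Limit = ∞.

Final answer: ∞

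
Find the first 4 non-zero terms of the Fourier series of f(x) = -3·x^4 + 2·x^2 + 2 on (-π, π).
(-152 + 24·π^2)·cos(x) + (11 - 6·π^2)·cos(2·x) + (-8/3 + 8·π^2/3)·cos(3·x) - 3·π^4/5 + 2 + 2·π^2/3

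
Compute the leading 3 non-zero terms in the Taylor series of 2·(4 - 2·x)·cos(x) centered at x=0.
-4·x^2 - 4·x + 8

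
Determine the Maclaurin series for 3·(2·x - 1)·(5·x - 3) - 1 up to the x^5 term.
30·x^2 - 33·x + 8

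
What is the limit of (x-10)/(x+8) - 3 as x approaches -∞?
Evaluate the dominant behaviour as x → -∞; each term tends to a finite value or vanishes.
Limit = -2.

Final answer: -2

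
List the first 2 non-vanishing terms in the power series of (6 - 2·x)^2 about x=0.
36 - 24·x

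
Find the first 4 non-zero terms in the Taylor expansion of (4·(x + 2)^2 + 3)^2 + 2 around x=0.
128·x^3 + 408·x^2 + 608·x + 363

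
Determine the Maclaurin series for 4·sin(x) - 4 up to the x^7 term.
-x^7/1260 + x^5/30 - 2·x^3/3 + 4·x - 4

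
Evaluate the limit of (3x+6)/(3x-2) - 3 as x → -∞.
Evaluate the dominant behaviour as x → -∞; each term tends to a finite value or vanishes.
Limit = -2.

Final answer: -2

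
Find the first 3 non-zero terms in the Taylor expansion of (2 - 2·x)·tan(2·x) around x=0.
16·x^3/3 - 4·x^2 + 4·x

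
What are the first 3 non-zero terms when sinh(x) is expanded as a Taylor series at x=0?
x^5/120 + x^3/6 + x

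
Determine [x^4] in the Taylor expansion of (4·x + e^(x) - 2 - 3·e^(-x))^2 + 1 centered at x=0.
Expand to order 4: (4·x + e^(x) - 2 - 3·e^(-x))^2 + 1 = 37·x^4/3 - 64·x^3/3 + 72·x^2 - 64·x + 17 + O(x^5).
The coefficient of x^4 is 37/3.

Final answer: 37/3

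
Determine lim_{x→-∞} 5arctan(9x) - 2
Evaluate the dominant behaviour as x → -∞; each term tends to a finite value or vanishes.
Limit = -5·π/2 - 2.

Final answer: -5·π/2 - 2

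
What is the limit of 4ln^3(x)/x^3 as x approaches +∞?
This is an ∞/∞ indeterminate form as x → +∞.
The polynomial denominator x^3 dominates the logarithmic numerator (any positive power of x ≫ ln^3(x) as x → ∞), so the quotient → 0.
Limit = 0.

Final answer: 0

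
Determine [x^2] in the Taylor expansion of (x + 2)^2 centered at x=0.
Expand to order 2: (x + 2)^2 = x^2 + 4·x + 4 + O(x^3).
The coefficient of x^2 is 1.

Final answer: 1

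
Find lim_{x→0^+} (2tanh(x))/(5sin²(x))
Both numerator and denominator → 0 as x → 0^+; this is a 0/0 indeterminate form.
Expand each to leading order near x = 0: numerator ~ 2·x, denominator ~ 5·x^2.
The limit of the ratio is ∞.

Final answer: ∞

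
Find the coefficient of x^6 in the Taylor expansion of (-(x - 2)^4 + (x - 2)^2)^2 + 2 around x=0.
Expand to order 6: (-(x - 2)^4 + (x - 2)^2)^2 + 2 = 110·x^6 - 424·x^5 + 1001·x^4 - 1480·x^3 + 1336·x^2 - 672·x + 146 + O(x^7).
The coefficient of x^6 is 110.

Final answer: 110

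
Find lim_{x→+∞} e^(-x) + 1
Evaluate the dominant behaviour as x → +∞; each term tends to a finite value or vanishes.
Limit = 1.

Final answer: 1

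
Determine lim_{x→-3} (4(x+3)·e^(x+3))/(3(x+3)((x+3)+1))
Both numerator and denominator → 0 as x → -3; this is a 0/0 indeterminate form.
Expand each to leading order near x = -3: numerator ~ 4·(x + 3), denominator ~ 3·(x + 3).
The limit of the ratio is 4/3.

Final answer: 4/3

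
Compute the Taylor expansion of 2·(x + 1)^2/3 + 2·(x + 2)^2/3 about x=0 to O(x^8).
4·x^2/3 + 4·x + 10/3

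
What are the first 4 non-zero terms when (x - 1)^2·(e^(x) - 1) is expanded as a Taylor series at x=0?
5·x^4/24 + x^3/6 - 3·x^2/2 + x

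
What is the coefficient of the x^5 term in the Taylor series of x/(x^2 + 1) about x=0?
Expand to order 5: x/(x^2 + 1) = x^5 - x^3 + x + O(x^6).
The coefficient of x^5 is 1.

Final answer: 1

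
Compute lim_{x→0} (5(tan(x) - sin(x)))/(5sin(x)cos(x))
Both numerator and denominator → 0 as x → 0; this is a 0/0 indeterminate form.
Expand each to leading order near x = 0: numerator ~ 5·x^3/2, denominator ~ 5·x.
The limit of the ratio is 0.

Final answer: 0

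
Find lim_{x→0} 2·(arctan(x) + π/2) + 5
Direct substitution at x = 0 gives π + 5.

Final answer: π + 5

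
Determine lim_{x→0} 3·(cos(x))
Direct substitution at x = 0 gives 3.

Final answer: 3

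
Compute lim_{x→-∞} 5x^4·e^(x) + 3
The product is a 0·∞ indeterminate form at x → -∞.
Rewrite the product as 5x^4 / e^(-x) (an ∞/∞ form) and apply L'Hôpital, or use the standard hierarchy e^(|x|) ≫ |x^4| as x → -∞.
The indeterminate product → 0, so the limit = 3.

Final answer: 3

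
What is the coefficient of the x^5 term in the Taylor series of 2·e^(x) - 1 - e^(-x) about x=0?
Expand to order 5: 2·e^(x) - 1 - e^(-x) = x^5/40 + x^4/24 + x^3/2 + x^2/2 + 3·x + O(x^6).
The coefficient of x^5 is 1/40.

Final answer: 1/40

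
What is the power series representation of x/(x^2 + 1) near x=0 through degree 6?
x^5 - x^3 + x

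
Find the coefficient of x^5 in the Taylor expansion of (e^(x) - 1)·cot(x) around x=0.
Expand to order 5: (e^(x) - 1)·cot(x) = -17·x^5/720 - 5·x^4/72 - x^3/8 - x^2/6 + x/2 + 1 + O(x^6).
The coefficient of x^5 is -17/720.

Final answer: -17/720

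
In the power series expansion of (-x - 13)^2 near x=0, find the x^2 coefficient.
Expand to order 2: (-x - 13)^2 = x^2 + 26·x + 169 + O(x^3).
The coefficient of x^2 is 1.

Final answer: 1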